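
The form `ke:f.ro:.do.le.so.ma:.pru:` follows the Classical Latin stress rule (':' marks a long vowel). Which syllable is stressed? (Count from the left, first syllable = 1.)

6

Classical Latin: stress the penult if heavy (long vowel or closed), else the antepenult.
Weights: 5 so L, 6 ma: H, 7 pru: H.
The penult (syllable 6, ma:) is heavy, so it takes stress.
Stress on syllable 6: ke:f.ro:.do.le.so.ˈma:.pru:.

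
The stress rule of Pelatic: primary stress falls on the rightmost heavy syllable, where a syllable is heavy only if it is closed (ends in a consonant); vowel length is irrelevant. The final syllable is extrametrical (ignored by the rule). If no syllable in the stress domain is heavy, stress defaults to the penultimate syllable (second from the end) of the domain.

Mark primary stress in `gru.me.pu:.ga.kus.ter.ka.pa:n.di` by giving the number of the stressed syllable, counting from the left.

The final syllable (9, di) is extrametrical; the stress domain is syllables 1–8.
Weights: 1 gru L, 2 me L, 3 pu: L, 4 ga L, 5 kus H, 6 ter H, 7 ka L, 8 pa:n H.
Heavy syllables in the domain: 5, 6, 8. The rightmost is syllable 8 (pa:n).
Primary stress: syllable 8 → gru.me.pu:.ga.kus.ter.ka.ˈpa:n.di.

8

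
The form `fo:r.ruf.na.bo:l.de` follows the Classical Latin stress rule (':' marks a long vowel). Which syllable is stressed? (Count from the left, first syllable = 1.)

4

Classical Latin: stress the penult if heavy (long vowel or closed), else the antepenult.
Weights: 3 na L, 4 bo:l H, 5 de L.
The penult (syllable 4, bo:l) is heavy, so it takes stress.
Stress on syllable 4: fo:r.ruf.na.ˈbo:l.de.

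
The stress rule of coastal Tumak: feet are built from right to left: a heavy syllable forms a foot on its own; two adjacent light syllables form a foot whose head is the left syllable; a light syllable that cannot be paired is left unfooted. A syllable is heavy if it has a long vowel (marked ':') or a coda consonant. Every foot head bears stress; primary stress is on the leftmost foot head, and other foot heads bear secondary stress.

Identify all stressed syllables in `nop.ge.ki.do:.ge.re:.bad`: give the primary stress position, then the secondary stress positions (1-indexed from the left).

Weights: 1 nop H, 2 ge L, 3 ki L, 4 do: H, 5 ge L, 6 re: H, 7 bad H.
Parse right to left (heavy = foot alone; LL = one foot; stranded L unfooted): (ˈnop) (ˈge.ki) (ˈdo:) ge (ˈre:) (ˈbad).
Foot heads: 1, 2, 4, 6, 7.
Primary stress on the leftmost head = syllable 1.
Secondary stress on 2, 4, 6, 7: ˈnop.ˌge.ki.ˌdo:.ge.ˌre:.ˌbad.

primary 1, secondary 2, 4, 6, 7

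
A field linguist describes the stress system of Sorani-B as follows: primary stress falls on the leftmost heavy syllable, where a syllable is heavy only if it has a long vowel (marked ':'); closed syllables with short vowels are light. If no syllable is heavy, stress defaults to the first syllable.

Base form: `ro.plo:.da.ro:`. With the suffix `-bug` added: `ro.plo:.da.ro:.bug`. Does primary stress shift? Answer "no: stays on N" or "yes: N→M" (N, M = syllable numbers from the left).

no: stays on 2

Base `ro.plo:.da.ro:` (4 syllables):
  Weights: 1 ro L, 2 plo: H, 3 da L, 4 ro: H.
  Heavy syllables in the domain: 2, 4. The leftmost is syllable 2 (plo:).
  → primary stress on syllable 2.
Suffixed `ro.plo:.da.ro:.bug` (5 syllables):
  Weights: 1 ro L, 2 plo: H, 3 da L, 4 ro: H, 5 bug L.
  Heavy syllables in the domain: 2, 4. The leftmost is syllable 2 (plo:).
  → primary stress on syllable 2.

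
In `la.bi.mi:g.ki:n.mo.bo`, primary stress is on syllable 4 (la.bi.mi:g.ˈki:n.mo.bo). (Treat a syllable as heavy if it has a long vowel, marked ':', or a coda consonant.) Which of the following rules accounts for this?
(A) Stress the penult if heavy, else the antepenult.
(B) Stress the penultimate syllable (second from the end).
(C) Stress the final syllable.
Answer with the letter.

Rule A → syllable 4 ✓.
Rule B → syllable 5 (observed: 4).
Rule C → syllable 6 (observed: 4).

A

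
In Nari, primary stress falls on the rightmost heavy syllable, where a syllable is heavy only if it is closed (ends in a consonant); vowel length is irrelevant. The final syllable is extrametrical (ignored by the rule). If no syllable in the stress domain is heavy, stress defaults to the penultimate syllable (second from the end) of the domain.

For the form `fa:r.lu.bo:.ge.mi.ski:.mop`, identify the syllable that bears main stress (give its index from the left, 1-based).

The final syllable (7, mop) is extrametrical; the stress domain is syllables 1–6.
Weights: 1 fa:r H, 2 lu L, 3 bo: L, 4 ge L, 5 mi L, 6 ski: L.
Heavy syllables in the domain: 1. The rightmost is syllable 1 (fa:r).
Primary stress: syllable 1 → ˈfa:r.lu.bo:.ge.mi.ski:.mop.

1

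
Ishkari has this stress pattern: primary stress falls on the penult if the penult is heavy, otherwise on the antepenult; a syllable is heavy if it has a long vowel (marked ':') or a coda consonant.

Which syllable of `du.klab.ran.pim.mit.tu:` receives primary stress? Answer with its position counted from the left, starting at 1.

Weights: 4 pim H, 5 mit H, 6 tu: H.
The penult (syllable 5, mit) is heavy, so it takes stress.
Primary stress: syllable 5 → du.klab.ran.pim.ˈmit.tu:.

5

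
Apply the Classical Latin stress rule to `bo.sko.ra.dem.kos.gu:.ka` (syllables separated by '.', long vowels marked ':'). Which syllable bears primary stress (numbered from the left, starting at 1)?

Classical Latin: stress the penult if heavy (long vowel or closed), else the antepenult.
Weights: 5 kos H, 6 gu: H, 7 ka L.
The penult (syllable 6, gu:) is heavy, so it takes stress.
Stress on syllable 6: bo.sko.ra.dem.kos.ˈgu:.ka.

6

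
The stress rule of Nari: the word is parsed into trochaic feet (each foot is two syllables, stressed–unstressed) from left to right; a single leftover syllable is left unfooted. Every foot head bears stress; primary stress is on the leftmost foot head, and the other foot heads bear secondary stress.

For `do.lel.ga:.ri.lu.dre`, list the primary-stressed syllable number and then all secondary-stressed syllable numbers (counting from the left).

primary 1, secondary 3, 5

Parse left to right into trochaic (ˈσσ) feet: (ˈdo.lel) (ˈga:.ri) (ˈlu.dre).
Foot heads (stressed positions): 1, 3, 5.
End Rule Leftmost: primary stress on the leftmost head = syllable 1.
Secondary stress on 3, 5: ˈdo.lel.ˌga:.ri.ˌlu.dre.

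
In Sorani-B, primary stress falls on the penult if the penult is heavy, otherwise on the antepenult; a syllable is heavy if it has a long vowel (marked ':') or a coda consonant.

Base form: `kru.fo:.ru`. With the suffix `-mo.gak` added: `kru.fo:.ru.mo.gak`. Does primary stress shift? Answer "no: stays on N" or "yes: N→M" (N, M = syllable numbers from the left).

Base `kru.fo:.ru` (3 syllables):
  Weights: 1 kru L, 2 fo: H, 3 ru L.
  The penult (syllable 2, fo:) is heavy, so it takes stress.
  → primary stress on syllable 2.
Suffixed `kru.fo:.ru.mo.gak` (5 syllables):
  Weights: 3 ru L, 4 mo L, 5 gak H.
  The penult (syllable 4, mo) is light, so stress falls on the antepenult (syllable 3, ru).
  → primary stress on syllable 3.

yes: 2→3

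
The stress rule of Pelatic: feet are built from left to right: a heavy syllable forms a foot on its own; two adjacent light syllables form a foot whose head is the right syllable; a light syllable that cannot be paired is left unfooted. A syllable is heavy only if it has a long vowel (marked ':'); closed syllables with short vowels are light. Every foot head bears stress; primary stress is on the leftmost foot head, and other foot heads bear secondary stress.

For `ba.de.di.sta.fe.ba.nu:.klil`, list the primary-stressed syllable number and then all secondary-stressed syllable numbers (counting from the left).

Weights: 1 ba L, 2 de L, 3 di L, 4 sta L, 5 fe L, 6 ba L, 7 nu: H, 8 klil L.
Parse left to right (heavy = foot alone; LL = one foot; stranded L unfooted): (ba.ˈde) (di.ˈsta) (fe.ˈba) (ˈnu:) klil.
Foot heads: 2, 4, 6, 7.
Primary stress on the leftmost head = syllable 2.
Secondary stress on 4, 6, 7: ba.ˈde.di.ˌsta.fe.ˌba.ˌnu:.klil.

primary 2, secondary 4, 6, 7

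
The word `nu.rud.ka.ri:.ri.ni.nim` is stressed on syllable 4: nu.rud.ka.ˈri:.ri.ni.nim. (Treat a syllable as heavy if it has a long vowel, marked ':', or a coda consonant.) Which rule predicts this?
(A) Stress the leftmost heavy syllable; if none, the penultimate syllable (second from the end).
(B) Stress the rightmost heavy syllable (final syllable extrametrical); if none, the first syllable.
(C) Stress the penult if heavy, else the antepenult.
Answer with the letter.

B

Rule A → syllable 2 (observed: 4).
Rule B → syllable 4 ✓.
Rule C → syllable 5 (observed: 4).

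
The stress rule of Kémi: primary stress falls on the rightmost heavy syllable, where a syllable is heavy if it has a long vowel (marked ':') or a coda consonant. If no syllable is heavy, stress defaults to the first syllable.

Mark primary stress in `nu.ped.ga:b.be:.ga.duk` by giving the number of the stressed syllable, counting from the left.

Weights: 1 nu L, 2 ped H, 3 ga:b H, 4 be: H, 5 ga L, 6 duk H.
Heavy syllables in the domain: 2, 3, 4, 6. The rightmost is syllable 6 (duk).
Primary stress: syllable 6 → nu.ped.ga:b.be:.ga.ˈduk.

6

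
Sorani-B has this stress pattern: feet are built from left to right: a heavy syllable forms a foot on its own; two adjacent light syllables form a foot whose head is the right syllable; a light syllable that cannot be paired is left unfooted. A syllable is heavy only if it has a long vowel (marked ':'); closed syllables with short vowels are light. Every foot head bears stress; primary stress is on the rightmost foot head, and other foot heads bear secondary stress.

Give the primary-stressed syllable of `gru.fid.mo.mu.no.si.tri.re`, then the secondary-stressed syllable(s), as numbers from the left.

Weights: 1 gru L, 2 fid L, 3 mo L, 4 mu L, 5 no L, 6 si L, 7 tri L, 8 re L.
Parse left to right (heavy = foot alone; LL = one foot; stranded L unfooted): (gru.ˈfid) (mo.ˈmu) (no.ˈsi) (tri.ˈre).
Foot heads: 2, 4, 6, 8.
Primary stress on the rightmost head = syllable 8.
Secondary stress on 2, 4, 6: gru.ˌfid.mo.ˌmu.no.ˌsi.tri.ˈre.

primary 8, secondary 2, 4, 6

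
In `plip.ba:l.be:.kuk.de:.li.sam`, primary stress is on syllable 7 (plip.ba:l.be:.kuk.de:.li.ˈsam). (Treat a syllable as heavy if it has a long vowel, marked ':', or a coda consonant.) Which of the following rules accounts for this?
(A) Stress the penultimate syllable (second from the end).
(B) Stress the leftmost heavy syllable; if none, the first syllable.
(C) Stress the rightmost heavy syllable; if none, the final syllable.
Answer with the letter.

C

Rule A → syllable 6 (observed: 7).
Rule B → syllable 1 (observed: 7).
Rule C → syllable 7 ✓.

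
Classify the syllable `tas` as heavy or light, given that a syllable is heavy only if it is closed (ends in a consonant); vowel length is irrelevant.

heavy

`tas`: short vowel, closed (coda /s/). Closed (coda /s/) → heavy.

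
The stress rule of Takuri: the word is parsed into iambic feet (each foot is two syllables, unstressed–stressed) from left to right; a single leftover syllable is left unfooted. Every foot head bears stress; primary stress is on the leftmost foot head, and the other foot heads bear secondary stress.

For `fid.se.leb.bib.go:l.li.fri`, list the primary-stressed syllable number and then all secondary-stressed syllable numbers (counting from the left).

Parse left to right into iambic (σˈσ) feet: (fid.ˈse) (leb.ˈbib) (go:l.ˈli) fri. Syllable 7 is left unfooted.
Foot heads (stressed positions): 2, 4, 6.
End Rule Leftmost: primary stress on the leftmost head = syllable 2.
Secondary stress on 4, 6: fid.ˈse.leb.ˌbib.go:l.ˌli.fri.

primary 2, secondary 4, 6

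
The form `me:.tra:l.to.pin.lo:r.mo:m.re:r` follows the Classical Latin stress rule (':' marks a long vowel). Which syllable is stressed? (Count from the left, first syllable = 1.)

6

Classical Latin: stress the penult if heavy (long vowel or closed), else the antepenult.
Weights: 5 lo:r H, 6 mo:m H, 7 re:r H.
The penult (syllable 6, mo:m) is heavy, so it takes stress.
Stress on syllable 6: me:.tra:l.to.pin.lo:r.ˈmo:m.re:r.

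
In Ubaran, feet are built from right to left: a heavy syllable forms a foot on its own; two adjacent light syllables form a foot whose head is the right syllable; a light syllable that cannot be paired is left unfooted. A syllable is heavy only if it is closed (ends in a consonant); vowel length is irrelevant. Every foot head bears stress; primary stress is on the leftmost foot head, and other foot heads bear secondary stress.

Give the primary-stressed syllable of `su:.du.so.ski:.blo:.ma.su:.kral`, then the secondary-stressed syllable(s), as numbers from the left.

Weights: 1 su: L, 2 du L, 3 so L, 4 ski: L, 5 blo: L, 6 ma L, 7 su: L, 8 kral H.
Parse right to left (heavy = foot alone; LL = one foot; stranded L unfooted): su: (du.ˈso) (ski:.ˈblo:) (ma.ˈsu:) (ˈkral).
Foot heads: 3, 5, 7, 8.
Primary stress on the leftmost head = syllable 3.
Secondary stress on 5, 7, 8: su:.du.ˈso.ski:.ˌblo:.ma.ˌsu:.ˌkral.

primary 3, secondary 5, 7, 8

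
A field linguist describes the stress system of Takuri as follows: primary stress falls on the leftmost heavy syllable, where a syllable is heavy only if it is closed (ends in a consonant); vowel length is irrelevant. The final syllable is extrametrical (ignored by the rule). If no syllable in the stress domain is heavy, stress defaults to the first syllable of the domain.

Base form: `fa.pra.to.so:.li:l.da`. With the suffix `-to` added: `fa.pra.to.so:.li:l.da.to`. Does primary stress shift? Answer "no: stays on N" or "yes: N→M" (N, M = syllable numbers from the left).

Base `fa.pra.to.so:.li:l.da` (6 syllables):
  The final syllable (6, da) is extrametrical; the stress domain is syllables 1–5.
  Weights: 1 fa L, 2 pra L, 3 to L, 4 so: L, 5 li:l H.
  Heavy syllables in the domain: 5. The leftmost is syllable 5 (li:l).
  → primary stress on syllable 5.
Suffixed `fa.pra.to.so:.li:l.da.to` (7 syllables):
  The final syllable (7, to) is extrametrical; the stress domain is syllables 1–6.
  Weights: 1 fa L, 2 pra L, 3 to L, 4 so: L, 5 li:l H, 6 da L.
  Heavy syllables in the domain: 5. The leftmost is syllable 5 (li:l).
  → primary stress on syllable 5.

no: stays on 5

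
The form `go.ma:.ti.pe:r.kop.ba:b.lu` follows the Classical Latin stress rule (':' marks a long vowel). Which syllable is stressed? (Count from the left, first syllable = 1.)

6

Classical Latin: stress the penult if heavy (long vowel or closed), else the antepenult.
Weights: 5 kop H, 6 ba:b H, 7 lu L.
The penult (syllable 6, ba:b) is heavy, so it takes stress.
Stress on syllable 6: go.ma:.ti.pe:r.kop.ˈba:b.lu.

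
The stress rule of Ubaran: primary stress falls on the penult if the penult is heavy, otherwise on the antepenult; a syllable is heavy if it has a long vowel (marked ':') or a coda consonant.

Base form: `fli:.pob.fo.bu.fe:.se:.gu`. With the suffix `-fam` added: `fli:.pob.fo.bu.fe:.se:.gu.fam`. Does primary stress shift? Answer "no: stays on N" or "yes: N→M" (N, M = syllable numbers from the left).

no: stays on 6

Base `fli:.pob.fo.bu.fe:.se:.gu` (7 syllables):
  Weights: 5 fe: H, 6 se: H, 7 gu L.
  The penult (syllable 6, se:) is heavy, so it takes stress.
  → primary stress on syllable 6.
Suffixed `fli:.pob.fo.bu.fe:.se:.gu.fam` (8 syllables):
  Weights: 6 se: H, 7 gu L, 8 fam H.
  The penult (syllable 7, gu) is light, so stress falls on the antepenult (syllable 6, se:).
  → primary stress on syllable 6.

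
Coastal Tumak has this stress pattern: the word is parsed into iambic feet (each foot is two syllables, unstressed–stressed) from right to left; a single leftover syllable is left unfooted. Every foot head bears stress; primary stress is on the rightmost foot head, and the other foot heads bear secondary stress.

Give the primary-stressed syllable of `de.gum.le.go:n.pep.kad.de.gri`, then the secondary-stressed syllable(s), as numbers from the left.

Parse right to left into iambic (σˈσ) feet: (de.ˈgum) (le.ˈgo:n) (pep.ˈkad) (de.ˈgri).
Foot heads (stressed positions): 2, 4, 6, 8.
End Rule Rightmost: primary stress on the rightmost head = syllable 8.
Secondary stress on 2, 4, 6: de.ˌgum.le.ˌgo:n.pep.ˌkad.de.ˈgri.

primary 8, secondary 2, 4, 6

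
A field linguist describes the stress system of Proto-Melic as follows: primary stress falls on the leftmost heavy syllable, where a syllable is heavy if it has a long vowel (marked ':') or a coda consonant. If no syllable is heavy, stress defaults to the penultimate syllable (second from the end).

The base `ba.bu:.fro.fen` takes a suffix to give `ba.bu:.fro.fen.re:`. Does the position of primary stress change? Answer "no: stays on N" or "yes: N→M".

Base `ba.bu:.fro.fen` (4 syllables):
  Weights: 1 ba L, 2 bu: H, 3 fro L, 4 fen H.
  Heavy syllables in the domain: 2, 4. The leftmost is syllable 2 (bu:).
  → primary stress on syllable 2.
Suffixed `ba.bu:.fro.fen.re:` (5 syllables):
  Weights: 1 ba L, 2 bu: H, 3 fro L, 4 fen H, 5 re: H.
  Heavy syllables in the domain: 2, 4, 5. The leftmost is syllable 2 (bu:).
  → primary stress on syllable 2.

no: stays on 2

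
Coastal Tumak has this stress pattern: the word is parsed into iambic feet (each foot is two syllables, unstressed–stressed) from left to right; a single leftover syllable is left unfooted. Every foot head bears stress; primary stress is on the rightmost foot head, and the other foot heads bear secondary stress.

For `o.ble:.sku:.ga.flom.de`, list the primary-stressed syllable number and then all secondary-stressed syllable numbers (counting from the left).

primary 6, secondary 2, 4

Parse left to right into iambic (σˈσ) feet: (o.ˈble:) (sku:.ˈga) (flom.ˈde).
Foot heads (stressed positions): 2, 4, 6.
End Rule Rightmost: primary stress on the rightmost head = syllable 6.
Secondary stress on 2, 4: o.ˌble:.sku:.ˌga.flom.ˈde.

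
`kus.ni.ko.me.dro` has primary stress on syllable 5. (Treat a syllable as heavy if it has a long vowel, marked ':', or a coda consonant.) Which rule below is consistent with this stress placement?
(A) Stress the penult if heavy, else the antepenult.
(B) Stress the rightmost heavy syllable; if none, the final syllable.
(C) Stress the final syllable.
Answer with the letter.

Rule A → syllable 3 (observed: 5).
Rule B → syllable 1 (observed: 5).
Rule C → syllable 5 ✓.

C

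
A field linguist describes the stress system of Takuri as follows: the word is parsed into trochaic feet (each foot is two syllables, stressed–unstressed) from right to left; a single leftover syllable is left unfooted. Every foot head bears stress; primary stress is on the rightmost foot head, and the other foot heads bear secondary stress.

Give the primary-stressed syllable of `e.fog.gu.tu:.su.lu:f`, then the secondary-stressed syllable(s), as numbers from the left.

primary 5, secondary 1, 3

Parse right to left into trochaic (ˈσσ) feet: (ˈe.fog) (ˈgu.tu:) (ˈsu.lu:f).
Foot heads (stressed positions): 1, 3, 5.
End Rule Rightmost: primary stress on the rightmost head = syllable 5.
Secondary stress on 1, 3: ˌe.fog.ˌgu.tu:.ˈsu.lu:f.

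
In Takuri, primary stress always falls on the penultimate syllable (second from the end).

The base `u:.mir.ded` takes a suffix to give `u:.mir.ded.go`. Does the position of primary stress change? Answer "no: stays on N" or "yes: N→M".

yes: 2→3

Base `u:.mir.ded` (3 syllables):
  The word has 3 syllables; the penultimate syllable (second from the end) is syllable 2 (mir).
  → primary stress on syllable 2.
Suffixed `u:.mir.ded.go` (4 syllables):
  The word has 4 syllables; the penultimate syllable (second from the end) is syllable 3 (ded).
  → primary stress on syllable 3.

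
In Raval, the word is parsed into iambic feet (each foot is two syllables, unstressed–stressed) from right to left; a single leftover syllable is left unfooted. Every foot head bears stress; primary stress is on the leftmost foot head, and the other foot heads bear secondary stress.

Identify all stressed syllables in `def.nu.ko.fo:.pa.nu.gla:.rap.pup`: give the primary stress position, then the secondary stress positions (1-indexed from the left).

Parse right to left into iambic (σˈσ) feet: def (nu.ˈko) (fo:.ˈpa) (nu.ˈgla:) (rap.ˈpup). Syllable 1 is left unfooted.
Foot heads (stressed positions): 3, 5, 7, 9.
End Rule Leftmost: primary stress on the leftmost head = syllable 3.
Secondary stress on 5, 7, 9: def.nu.ˈko.fo:.ˌpa.nu.ˌgla:.rap.ˌpup.

primary 3, secondary 5, 7, 9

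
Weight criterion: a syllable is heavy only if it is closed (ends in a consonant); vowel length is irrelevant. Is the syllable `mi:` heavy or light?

light

`mi:`: long vowel, open (no coda). Open (no coda) → light.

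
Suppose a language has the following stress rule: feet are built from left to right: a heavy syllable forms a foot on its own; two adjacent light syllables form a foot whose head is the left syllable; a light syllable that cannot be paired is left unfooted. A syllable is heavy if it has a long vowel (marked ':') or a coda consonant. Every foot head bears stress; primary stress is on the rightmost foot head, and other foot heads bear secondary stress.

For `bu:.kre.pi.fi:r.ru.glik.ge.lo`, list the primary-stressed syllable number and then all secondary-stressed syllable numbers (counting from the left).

Weights: 1 bu: H, 2 kre L, 3 pi L, 4 fi:r H, 5 ru L, 6 glik H, 7 ge L, 8 lo L.
Parse left to right (heavy = foot alone; LL = one foot; stranded L unfooted): (ˈbu:) (ˈkre.pi) (ˈfi:r) ru (ˈglik) (ˈge.lo).
Foot heads: 1, 2, 4, 6, 7.
Primary stress on the rightmost head = syllable 7.
Secondary stress on 1, 2, 4, 6: ˌbu:.ˌkre.pi.ˌfi:r.ru.ˌglik.ˈge.lo.

primary 7, secondary 1, 2, 4, 6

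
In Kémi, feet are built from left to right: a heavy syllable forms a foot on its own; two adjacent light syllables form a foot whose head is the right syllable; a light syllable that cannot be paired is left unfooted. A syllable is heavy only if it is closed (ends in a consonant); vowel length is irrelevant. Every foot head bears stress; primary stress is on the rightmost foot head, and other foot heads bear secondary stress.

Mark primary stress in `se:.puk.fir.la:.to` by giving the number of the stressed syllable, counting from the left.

5

Weights: 1 se: L, 2 puk H, 3 fir H, 4 la: L, 5 to L.
Parse left to right (heavy = foot alone; LL = one foot; stranded L unfooted): se: (ˈpuk) (ˈfir) (la:.ˈto).
Foot heads: 2, 3, 5.
Primary stress on the rightmost head = syllable 5.
Primary stress: syllable 5 → se:.puk.fir.la:.ˈto.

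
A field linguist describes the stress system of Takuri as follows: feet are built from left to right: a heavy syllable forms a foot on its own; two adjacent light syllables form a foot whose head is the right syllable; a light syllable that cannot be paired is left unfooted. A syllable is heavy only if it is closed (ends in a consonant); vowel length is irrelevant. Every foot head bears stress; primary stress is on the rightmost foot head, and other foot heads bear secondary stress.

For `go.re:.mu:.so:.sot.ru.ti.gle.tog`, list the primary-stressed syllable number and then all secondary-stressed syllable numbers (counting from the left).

Weights: 1 go L, 2 re: L, 3 mu: L, 4 so: L, 5 sot H, 6 ru L, 7 ti L, 8 gle L, 9 tog H.
Parse left to right (heavy = foot alone; LL = one foot; stranded L unfooted): (go.ˈre:) (mu:.ˈso:) (ˈsot) (ru.ˈti) gle (ˈtog).
Foot heads: 2, 4, 5, 7, 9.
Primary stress on the rightmost head = syllable 9.
Secondary stress on 2, 4, 5, 7: go.ˌre:.mu:.ˌso:.ˌsot.ru.ˌti.gle.ˈtog.

primary 9, secondary 2, 4, 5, 7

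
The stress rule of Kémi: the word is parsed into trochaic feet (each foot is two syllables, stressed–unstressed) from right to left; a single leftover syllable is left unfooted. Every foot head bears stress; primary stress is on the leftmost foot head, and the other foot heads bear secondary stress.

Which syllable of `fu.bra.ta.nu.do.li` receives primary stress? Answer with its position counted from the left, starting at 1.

1

Parse right to left into trochaic (ˈσσ) feet: (ˈfu.bra) (ˈta.nu) (ˈdo.li).
Foot heads (stressed positions): 1, 3, 5.
End Rule Leftmost: primary stress on the leftmost head = syllable 1.
Primary stress: syllable 1 → ˈfu.bra.ta.nu.do.li.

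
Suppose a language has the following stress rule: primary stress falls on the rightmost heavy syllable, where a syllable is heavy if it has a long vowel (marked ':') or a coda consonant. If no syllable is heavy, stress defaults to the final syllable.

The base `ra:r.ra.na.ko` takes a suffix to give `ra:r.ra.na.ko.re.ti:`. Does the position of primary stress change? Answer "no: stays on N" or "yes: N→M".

yes: 1→6

Base `ra:r.ra.na.ko` (4 syllables):
  Weights: 1 ra:r H, 2 ra L, 3 na L, 4 ko L.
  Heavy syllables in the domain: 1. The rightmost is syllable 1 (ra:r).
  → primary stress on syllable 1.
Suffixed `ra:r.ra.na.ko.re.ti:` (6 syllables):
  Weights: 1 ra:r H, 2 ra L, 3 na L, 4 ko L, 5 re L, 6 ti: H.
  Heavy syllables in the domain: 1, 6. The rightmost is syllable 6 (ti:).
  → primary stress on syllable 6.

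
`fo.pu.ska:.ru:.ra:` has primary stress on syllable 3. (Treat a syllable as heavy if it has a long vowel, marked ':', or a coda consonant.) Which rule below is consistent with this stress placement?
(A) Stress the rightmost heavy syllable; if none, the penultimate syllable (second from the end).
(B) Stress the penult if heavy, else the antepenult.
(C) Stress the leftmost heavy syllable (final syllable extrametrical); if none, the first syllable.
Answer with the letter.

C

Rule A → syllable 5 (observed: 3).
Rule B → syllable 4 (observed: 3).
Rule C → syllable 3 ✓.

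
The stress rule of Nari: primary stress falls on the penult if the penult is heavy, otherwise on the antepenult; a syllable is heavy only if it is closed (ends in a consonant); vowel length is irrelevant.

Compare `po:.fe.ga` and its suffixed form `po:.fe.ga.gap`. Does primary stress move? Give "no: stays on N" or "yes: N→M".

yes: 1→2

Base `po:.fe.ga` (3 syllables):
  Weights: 1 po: L, 2 fe L, 3 ga L.
  The penult (syllable 2, fe) is light, so stress falls on the antepenult (syllable 1, po:).
  → primary stress on syllable 1.
Suffixed `po:.fe.ga.gap` (4 syllables):
  Weights: 2 fe L, 3 ga L, 4 gap H.
  The penult (syllable 3, ga) is light, so stress falls on the antepenult (syllable 2, fe).
  → primary stress on syllable 2.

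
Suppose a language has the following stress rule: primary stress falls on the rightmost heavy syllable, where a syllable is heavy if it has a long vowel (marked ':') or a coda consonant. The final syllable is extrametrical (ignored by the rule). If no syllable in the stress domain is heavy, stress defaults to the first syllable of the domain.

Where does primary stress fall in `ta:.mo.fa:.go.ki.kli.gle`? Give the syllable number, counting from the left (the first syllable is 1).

3

The final syllable (7, gle) is extrametrical; the stress domain is syllables 1–6.
Weights: 1 ta: H, 2 mo L, 3 fa: H, 4 go L, 5 ki L, 6 kli L.
Heavy syllables in the domain: 1, 3. The rightmost is syllable 3 (fa:).
Primary stress: syllable 3 → ta:.mo.ˈfa:.go.ki.kli.gle.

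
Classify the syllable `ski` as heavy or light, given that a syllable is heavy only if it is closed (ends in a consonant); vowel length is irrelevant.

light

`ski`: short vowel, open (no coda). Open (no coda) → light.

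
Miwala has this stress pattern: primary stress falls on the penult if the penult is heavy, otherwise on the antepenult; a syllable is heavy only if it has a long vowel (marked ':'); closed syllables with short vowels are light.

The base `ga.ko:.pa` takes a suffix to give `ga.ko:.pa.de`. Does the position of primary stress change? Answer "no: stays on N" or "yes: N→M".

no: stays on 2

Base `ga.ko:.pa` (3 syllables):
  Weights: 1 ga L, 2 ko: H, 3 pa L.
  The penult (syllable 2, ko:) is heavy, so it takes stress.
  → primary stress on syllable 2.
Suffixed `ga.ko:.pa.de` (4 syllables):
  Weights: 2 ko: H, 3 pa L, 4 de L.
  The penult (syllable 3, pa) is light, so stress falls on the antepenult (syllable 2, ko:).
  → primary stress on syllable 2.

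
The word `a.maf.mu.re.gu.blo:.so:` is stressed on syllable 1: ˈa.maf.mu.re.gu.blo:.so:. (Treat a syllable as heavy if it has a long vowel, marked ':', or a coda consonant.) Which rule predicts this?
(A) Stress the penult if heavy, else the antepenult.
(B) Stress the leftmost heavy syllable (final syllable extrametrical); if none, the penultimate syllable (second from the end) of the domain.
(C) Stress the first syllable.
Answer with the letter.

Rule A → syllable 6 (observed: 1).
Rule B → syllable 2 (observed: 1).
Rule C → syllable 1 ✓.

C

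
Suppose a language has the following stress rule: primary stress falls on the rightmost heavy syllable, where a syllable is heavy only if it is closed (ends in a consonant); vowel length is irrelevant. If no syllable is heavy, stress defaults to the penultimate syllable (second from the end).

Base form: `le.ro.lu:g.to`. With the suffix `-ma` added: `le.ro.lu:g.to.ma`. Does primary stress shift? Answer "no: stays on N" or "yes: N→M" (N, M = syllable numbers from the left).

Base `le.ro.lu:g.to` (4 syllables):
  Weights: 1 le L, 2 ro L, 3 lu:g H, 4 to L.
  Heavy syllables in the domain: 3. The rightmost is syllable 3 (lu:g).
  → primary stress on syllable 3.
Suffixed `le.ro.lu:g.to.ma` (5 syllables):
  Weights: 1 le L, 2 ro L, 3 lu:g H, 4 to L, 5 ma L.
  Heavy syllables in the domain: 3. The rightmost is syllable 3 (lu:g).
  → primary stress on syllable 3.

no: stays on 3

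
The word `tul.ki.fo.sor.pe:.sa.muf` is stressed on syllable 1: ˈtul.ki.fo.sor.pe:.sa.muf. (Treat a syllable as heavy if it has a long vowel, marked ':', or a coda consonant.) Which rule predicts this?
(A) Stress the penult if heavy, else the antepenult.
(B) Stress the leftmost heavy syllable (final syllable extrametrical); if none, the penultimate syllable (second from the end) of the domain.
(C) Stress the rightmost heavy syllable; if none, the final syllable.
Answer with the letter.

Rule A → syllable 5 (observed: 1).
Rule B → syllable 1 ✓.
Rule C → syllable 7 (observed: 1).

B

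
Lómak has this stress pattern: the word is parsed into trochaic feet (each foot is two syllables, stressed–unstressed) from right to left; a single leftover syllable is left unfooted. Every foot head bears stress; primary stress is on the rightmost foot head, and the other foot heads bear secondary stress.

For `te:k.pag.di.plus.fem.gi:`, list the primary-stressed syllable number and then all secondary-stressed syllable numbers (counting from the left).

Parse right to left into trochaic (ˈσσ) feet: (ˈte:k.pag) (ˈdi.plus) (ˈfem.gi:).
Foot heads (stressed positions): 1, 3, 5.
End Rule Rightmost: primary stress on the rightmost head = syllable 5.
Secondary stress on 1, 3: ˌte:k.pag.ˌdi.plus.ˈfem.gi:.

primary 5, secondary 1, 3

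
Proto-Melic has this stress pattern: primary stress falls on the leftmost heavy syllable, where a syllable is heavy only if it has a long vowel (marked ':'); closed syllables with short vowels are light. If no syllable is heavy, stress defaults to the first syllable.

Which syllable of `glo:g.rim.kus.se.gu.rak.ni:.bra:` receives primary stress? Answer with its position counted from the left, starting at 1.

Weights: 1 glo:g H, 2 rim L, 3 kus L, 4 se L, 5 gu L, 6 rak L, 7 ni: H, 8 bra: H.
Heavy syllables in the domain: 1, 7, 8. The leftmost is syllable 1 (glo:g).
Primary stress: syllable 1 → ˈglo:g.rim.kus.se.gu.rak.ni:.bra:.

1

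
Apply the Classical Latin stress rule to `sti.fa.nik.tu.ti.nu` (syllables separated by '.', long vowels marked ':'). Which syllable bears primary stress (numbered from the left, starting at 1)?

Classical Latin: stress the penult if heavy (long vowel or closed), else the antepenult.
Weights: 4 tu L, 5 ti L, 6 nu L.
The penult (syllable 5, ti) is light, so stress falls on the antepenult (syllable 4, tu).
Stress on syllable 4: sti.fa.nik.ˈtu.ti.nu.

4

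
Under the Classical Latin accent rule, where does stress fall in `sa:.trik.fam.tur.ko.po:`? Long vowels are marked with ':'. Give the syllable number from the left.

4

Classical Latin: stress the penult if heavy (long vowel or closed), else the antepenult.
Weights: 4 tur H, 5 ko L, 6 po: H.
The penult (syllable 5, ko) is light, so stress falls on the antepenult (syllable 4, tur).
Stress on syllable 4: sa:.trik.fam.ˈtur.ko.po:.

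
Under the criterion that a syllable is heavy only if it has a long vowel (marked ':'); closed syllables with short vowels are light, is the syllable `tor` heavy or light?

`tor`: short vowel, closed (coda /r/). Short vowel → light.

light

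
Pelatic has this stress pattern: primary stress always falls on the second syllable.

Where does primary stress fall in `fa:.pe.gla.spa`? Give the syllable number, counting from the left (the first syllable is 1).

The word has 4 syllables; the second syllable is syllable 2 (pe).
Primary stress: syllable 2 → fa:.ˈpe.gla.spa.

2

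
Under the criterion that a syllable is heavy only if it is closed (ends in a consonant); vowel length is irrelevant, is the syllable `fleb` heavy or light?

heavy

`fleb`: short vowel, closed (coda /b/). Closed (coda /b/) → heavy.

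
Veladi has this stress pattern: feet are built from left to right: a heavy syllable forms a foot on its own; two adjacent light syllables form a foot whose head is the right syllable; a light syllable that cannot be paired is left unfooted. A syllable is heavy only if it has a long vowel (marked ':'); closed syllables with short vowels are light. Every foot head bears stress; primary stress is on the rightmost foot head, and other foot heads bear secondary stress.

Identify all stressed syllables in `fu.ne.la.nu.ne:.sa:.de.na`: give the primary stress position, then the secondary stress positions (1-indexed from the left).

Weights: 1 fu L, 2 ne L, 3 la L, 4 nu L, 5 ne: H, 6 sa: H, 7 de L, 8 na L.
Parse left to right (heavy = foot alone; LL = one foot; stranded L unfooted): (fu.ˈne) (la.ˈnu) (ˈne:) (ˈsa:) (de.ˈna).
Foot heads: 2, 4, 5, 6, 8.
Primary stress on the rightmost head = syllable 8.
Secondary stress on 2, 4, 5, 6: fu.ˌne.la.ˌnu.ˌne:.ˌsa:.de.ˈna.

primary 8, secondary 2, 4, 5, 6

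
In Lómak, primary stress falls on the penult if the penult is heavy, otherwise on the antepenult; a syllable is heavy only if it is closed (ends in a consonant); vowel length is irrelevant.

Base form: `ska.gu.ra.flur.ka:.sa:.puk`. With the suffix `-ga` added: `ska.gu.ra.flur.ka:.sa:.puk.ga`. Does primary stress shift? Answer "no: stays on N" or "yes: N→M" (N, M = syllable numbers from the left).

Base `ska.gu.ra.flur.ka:.sa:.puk` (7 syllables):
  Weights: 5 ka: L, 6 sa: L, 7 puk H.
  The penult (syllable 6, sa:) is light, so stress falls on the antepenult (syllable 5, ka:).
  → primary stress on syllable 5.
Suffixed `ska.gu.ra.flur.ka:.sa:.puk.ga` (8 syllables):
  Weights: 6 sa: L, 7 puk H, 8 ga L.
  The penult (syllable 7, puk) is heavy, so it takes stress.
  → primary stress on syllable 7.

yes: 5→7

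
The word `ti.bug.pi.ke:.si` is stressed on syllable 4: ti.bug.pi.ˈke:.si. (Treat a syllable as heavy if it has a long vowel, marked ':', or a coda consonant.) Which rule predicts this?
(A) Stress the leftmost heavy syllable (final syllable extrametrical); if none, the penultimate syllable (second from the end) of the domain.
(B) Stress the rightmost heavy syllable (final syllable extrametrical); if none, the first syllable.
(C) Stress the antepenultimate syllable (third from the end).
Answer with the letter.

B

Rule A → syllable 2 (observed: 4).
Rule B → syllable 4 ✓.
Rule C → syllable 3 (observed: 4).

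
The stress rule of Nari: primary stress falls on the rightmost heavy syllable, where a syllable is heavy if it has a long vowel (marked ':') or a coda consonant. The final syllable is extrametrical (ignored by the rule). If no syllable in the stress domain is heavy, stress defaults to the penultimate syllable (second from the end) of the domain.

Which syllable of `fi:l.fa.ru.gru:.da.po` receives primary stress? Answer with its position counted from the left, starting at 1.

The final syllable (6, po) is extrametrical; the stress domain is syllables 1–5.
Weights: 1 fi:l H, 2 fa L, 3 ru L, 4 gru: H, 5 da L.
Heavy syllables in the domain: 1, 4. The rightmost is syllable 4 (gru:).
Primary stress: syllable 4 → fi:l.fa.ru.ˈgru:.da.po.

4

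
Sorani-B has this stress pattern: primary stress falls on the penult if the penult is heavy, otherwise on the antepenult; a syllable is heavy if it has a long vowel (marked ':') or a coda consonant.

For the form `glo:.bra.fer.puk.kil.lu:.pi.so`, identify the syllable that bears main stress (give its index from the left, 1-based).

Weights: 6 lu: H, 7 pi L, 8 so L.
The penult (syllable 7, pi) is light, so stress falls on the antepenult (syllable 6, lu:).
Primary stress: syllable 6 → glo:.bra.fer.puk.kil.ˈlu:.pi.so.

6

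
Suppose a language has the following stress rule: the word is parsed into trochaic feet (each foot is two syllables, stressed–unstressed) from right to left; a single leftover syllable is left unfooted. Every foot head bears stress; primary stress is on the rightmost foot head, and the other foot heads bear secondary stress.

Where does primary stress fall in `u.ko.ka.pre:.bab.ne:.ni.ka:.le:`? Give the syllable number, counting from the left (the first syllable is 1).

8

Parse right to left into trochaic (ˈσσ) feet: u (ˈko.ka) (ˈpre:.bab) (ˈne:.ni) (ˈka:.le:). Syllable 1 is left unfooted.
Foot heads (stressed positions): 2, 4, 6, 8.
End Rule Rightmost: primary stress on the rightmost head = syllable 8.
Primary stress: syllable 8 → u.ko.ka.pre:.bab.ne:.ni.ˈka:.le:.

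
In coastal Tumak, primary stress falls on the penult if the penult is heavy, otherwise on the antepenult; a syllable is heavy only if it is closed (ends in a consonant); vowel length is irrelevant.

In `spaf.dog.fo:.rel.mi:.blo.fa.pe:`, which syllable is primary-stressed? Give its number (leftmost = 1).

Weights: 6 blo L, 7 fa L, 8 pe: L.
The penult (syllable 7, fa) is light, so stress falls on the antepenult (syllable 6, blo).
Primary stress: syllable 6 → spaf.dog.fo:.rel.mi:.ˈblo.fa.pe:.

6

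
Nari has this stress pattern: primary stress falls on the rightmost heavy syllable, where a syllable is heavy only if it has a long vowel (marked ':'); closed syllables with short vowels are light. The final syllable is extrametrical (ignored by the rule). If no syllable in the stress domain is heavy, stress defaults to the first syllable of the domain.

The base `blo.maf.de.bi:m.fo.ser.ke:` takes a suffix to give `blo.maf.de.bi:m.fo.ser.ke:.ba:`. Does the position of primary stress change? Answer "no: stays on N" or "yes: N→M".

Base `blo.maf.de.bi:m.fo.ser.ke:` (7 syllables):
  The final syllable (7, ke:) is extrametrical; the stress domain is syllables 1–6.
  Weights: 1 blo L, 2 maf L, 3 de L, 4 bi:m H, 5 fo L, 6 ser L.
  Heavy syllables in the domain: 4. The rightmost is syllable 4 (bi:m).
  → primary stress on syllable 4.
Suffixed `blo.maf.de.bi:m.fo.ser.ke:.ba:` (8 syllables):
  The final syllable (8, ba:) is extrametrical; the stress domain is syllables 1–7.
  Weights: 1 blo L, 2 maf L, 3 de L, 4 bi:m H, 5 fo L, 6 ser L, 7 ke: H.
  Heavy syllables in the domain: 4, 7. The rightmost is syllable 7 (ke:).
  → primary stress on syllable 7.

yes: 4→7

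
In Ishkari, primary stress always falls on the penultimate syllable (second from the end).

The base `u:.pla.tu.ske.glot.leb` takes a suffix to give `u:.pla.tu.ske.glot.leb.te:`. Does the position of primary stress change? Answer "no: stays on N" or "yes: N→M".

yes: 5→6

Base `u:.pla.tu.ske.glot.leb` (6 syllables):
  The word has 6 syllables; the penultimate syllable (second from the end) is syllable 5 (glot).
  → primary stress on syllable 5.
Suffixed `u:.pla.tu.ske.glot.leb.te:` (7 syllables):
  The word has 7 syllables; the penultimate syllable (second from the end) is syllable 6 (leb).
  → primary stress on syllable 6.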